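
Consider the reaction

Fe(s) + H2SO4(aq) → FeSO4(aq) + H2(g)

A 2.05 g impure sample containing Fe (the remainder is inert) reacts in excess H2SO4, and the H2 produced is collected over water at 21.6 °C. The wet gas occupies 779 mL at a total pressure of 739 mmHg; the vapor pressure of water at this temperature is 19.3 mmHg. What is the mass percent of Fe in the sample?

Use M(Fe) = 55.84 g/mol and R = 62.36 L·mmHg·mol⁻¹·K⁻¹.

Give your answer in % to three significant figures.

P(H2) = 739 − 19.3 = 719.7 mmHg
n(H2) = PV/RT = (719.7 × 0.7790) / (62.36 × 294.75) = 0.03050 mol
n(Fe) = (1/1) × 0.03050 = 0.03050 mol
m(Fe) = 0.03050 × 55.84 = 1.703 g
%Fe = 1.703 / 2.05 × 100 = 83.07%

83.1 %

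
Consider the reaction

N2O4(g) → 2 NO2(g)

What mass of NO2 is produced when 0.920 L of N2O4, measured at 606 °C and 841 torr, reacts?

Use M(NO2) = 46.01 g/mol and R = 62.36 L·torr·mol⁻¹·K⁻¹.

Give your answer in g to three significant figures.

n(N2O4) = PV/RT = (841 × 0.920) / (62.36 × 879.15) = 0.01411 mol
n(NO2) = (2/1) × 0.01411 = 0.02822 mol
m(NO2) = 0.02822 × 46.01 = 1.298 g

1.30 g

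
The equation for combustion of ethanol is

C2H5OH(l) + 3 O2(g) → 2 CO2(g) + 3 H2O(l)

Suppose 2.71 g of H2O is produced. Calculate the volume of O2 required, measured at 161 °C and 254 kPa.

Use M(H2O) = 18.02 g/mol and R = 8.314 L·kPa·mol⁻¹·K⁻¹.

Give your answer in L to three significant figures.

n(H2O) = 2.710 / 18.02 = 0.1504 mol
n(O2) = (3/3) × 0.1504 = 0.1504 mol
V = nRT/P = 0.1504 × 8.314 × 434.15 / 254 = 2.137 L

2.14 L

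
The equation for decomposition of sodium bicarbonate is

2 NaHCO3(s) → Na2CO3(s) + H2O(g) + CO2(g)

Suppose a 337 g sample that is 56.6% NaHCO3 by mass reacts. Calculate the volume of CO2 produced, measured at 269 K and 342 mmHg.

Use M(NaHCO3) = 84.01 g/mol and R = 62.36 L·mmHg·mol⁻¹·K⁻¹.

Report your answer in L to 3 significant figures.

55.7 L

mass of NaHCO3 = 337 × 56.6/100 = 190.7 g
n(NaHCO3) = 190.7 / 84.01 = 2.270 mol
n(CO2) = (1/2) × 2.270 = 1.135 mol
V = nRT/P = 1.135 × 62.36 × 269 / 342 = 55.67 L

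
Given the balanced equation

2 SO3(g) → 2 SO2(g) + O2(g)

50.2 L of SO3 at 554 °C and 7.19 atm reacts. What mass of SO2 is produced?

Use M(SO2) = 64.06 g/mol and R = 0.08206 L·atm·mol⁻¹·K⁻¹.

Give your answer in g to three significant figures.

341 g

n(SO3) = PV/RT = (7.19 × 50.2) / (0.08206 × 827.15) = 5.318 mol
n(SO2) = (2/2) × 5.318 = 5.318 mol
m(SO2) = 5.318 × 64.06 = 340.7 g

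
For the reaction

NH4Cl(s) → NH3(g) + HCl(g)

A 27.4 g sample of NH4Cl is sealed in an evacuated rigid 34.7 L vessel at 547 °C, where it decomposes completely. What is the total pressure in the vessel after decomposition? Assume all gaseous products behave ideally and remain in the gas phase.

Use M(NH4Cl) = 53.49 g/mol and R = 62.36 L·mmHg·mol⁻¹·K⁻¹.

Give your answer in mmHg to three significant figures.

n(NH4Cl) = 27.4 / 53.49 = 0.5122 mol
n(gas produced) = (2/1) × 0.5122 = 1.024 mol
P = nRT/V = 1.024 × 62.36 × 820.15 / 34.7 = 1509 mmHg

1510 mmHg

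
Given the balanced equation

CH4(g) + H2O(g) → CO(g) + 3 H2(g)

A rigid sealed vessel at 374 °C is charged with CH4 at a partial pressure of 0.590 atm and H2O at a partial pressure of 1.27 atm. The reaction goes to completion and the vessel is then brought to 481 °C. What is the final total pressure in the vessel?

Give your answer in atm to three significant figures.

3.54 atm

At constant V, partial pressures at 374 °C are proportional to moles, so apply stoichiometry directly to pressures.
P(H2O) required for 0.590 atm of CH4 = (1/1) × 0.590 = 0.5900 atm; available 1.27 atm, so CH4 is limiting.
P(H2O) remaining = 1.27 − (1/1) × 0.590 = 0.6800 atm
P(gaseous products) = (1+3)/1 × 0.590 = 2.360 atm
P_total at 374 °C = 0.6800 + 2.360 = 3.040 atm
Scaling to 481 °C: P = 3.040 × 754.15/647.15 = 3.543 atm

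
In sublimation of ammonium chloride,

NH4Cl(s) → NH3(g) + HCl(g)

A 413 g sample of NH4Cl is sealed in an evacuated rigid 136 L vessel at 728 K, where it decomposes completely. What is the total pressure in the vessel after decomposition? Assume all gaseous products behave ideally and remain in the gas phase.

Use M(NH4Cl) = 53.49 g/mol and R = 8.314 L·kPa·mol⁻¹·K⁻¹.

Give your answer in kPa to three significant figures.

687 kPa

n(NH4Cl) = 413 / 53.49 = 7.721 mol
n(gas produced) = (2/1) × 7.721 = 15.44 mol
P = nRT/V = 15.44 × 8.314 × 728 / 136 = 687.1 kPa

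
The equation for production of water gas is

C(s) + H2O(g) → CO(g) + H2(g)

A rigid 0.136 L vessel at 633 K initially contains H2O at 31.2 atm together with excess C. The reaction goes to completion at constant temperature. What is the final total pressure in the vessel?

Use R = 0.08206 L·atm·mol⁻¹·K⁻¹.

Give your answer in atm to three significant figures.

At constant T and V, P ∝ n(gas): 1 mol gas → 2 mol gas.
P_final = (2/1) × 31.2 = 62.40 atm

62.4 atm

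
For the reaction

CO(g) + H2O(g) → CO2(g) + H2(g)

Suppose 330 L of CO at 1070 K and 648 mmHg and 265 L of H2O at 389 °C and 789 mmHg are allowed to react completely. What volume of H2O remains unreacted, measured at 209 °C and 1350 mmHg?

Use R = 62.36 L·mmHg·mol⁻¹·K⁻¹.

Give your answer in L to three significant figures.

n(CO) = PV/RT = (648 × 330) / (62.36 × 1070) = 3.205 mol
n(H2O) = PV/RT = (789 × 265) / (62.36 × 662.15) = 5.064 mol
For 3.205 mol CO, stoichiometry requires (1/1) × 3.205 = 3.205 mol H2O; 5.064 mol is available, so CO is limiting.
n(H2O) consumed = (1/1) × 3.205 = 3.205 mol; remaining = 5.064 − 3.205 = 1.859 mol
V(H2O) = nRT/P = 1.859 × 62.36 × 482.15 / 1350 = 41.40 L

41.4 L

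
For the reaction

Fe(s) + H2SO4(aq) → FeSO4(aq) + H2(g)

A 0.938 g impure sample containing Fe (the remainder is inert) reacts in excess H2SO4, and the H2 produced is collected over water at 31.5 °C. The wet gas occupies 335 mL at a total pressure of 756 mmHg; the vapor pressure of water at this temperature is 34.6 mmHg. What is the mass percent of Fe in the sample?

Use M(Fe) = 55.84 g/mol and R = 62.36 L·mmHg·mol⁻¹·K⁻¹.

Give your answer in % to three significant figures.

75.7 %

P(H2) = 756 − 34.6 = 721.4 mmHg
n(H2) = PV/RT = (721.4 × 0.3350) / (62.36 × 304.65) = 0.01272 mol
n(Fe) = (1/1) × 0.01272 = 0.01272 mol
m(Fe) = 0.01272 × 55.84 = 0.7103 g
%Fe = 0.7103 / 0.938 × 100 = 75.72%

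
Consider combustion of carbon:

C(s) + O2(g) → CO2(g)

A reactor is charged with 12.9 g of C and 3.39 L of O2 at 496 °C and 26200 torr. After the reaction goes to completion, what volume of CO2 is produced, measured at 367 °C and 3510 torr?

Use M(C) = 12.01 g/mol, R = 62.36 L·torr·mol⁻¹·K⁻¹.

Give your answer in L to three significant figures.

n(C) = 12.9 / 12.01 = 1.074 mol
n(O2) = PV/RT = (26200 × 3.39) / (62.36 × 769.15) = 1.852 mol
For 1.074 mol C, stoichiometry requires (1/1) × 1.074 = 1.074 mol O2; 1.852 mol is available, so C is limiting.
n(CO2) = (1/1) × 1.074 = 1.074 mol
V(CO2) = nRT/P = 1.074 × 62.36 × 640.15 / 3510 = 12.21 L

12.2 L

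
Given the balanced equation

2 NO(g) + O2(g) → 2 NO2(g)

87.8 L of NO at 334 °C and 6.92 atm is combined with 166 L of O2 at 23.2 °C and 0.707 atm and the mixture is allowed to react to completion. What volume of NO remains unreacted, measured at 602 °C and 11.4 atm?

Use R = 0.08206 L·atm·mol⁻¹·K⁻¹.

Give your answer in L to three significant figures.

n(NO) = PV/RT = (6.92 × 87.8) / (0.08206 × 607.15) = 12.19 mol
n(O2) = PV/RT = (0.707 × 166) / (0.08206 × 296.35) = 4.826 mol
For 12.19 mol NO, stoichiometry requires (1/2) × 12.19 = 6.095 mol O2; 4.826 mol is available, so O2 is limiting.
n(NO) consumed = (2/1) × 4.826 = 9.652 mol; remaining = 12.19 − 9.652 = 2.538 mol
V(NO) = nRT/P = 2.538 × 0.08206 × 875.15 / 11.4 = 15.99 L

16.0 L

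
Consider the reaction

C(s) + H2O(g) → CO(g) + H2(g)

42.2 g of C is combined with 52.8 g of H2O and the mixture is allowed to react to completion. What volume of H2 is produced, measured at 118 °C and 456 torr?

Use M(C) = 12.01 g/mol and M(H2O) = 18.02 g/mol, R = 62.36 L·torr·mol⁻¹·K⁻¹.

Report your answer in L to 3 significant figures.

157 L

n(C) = 42.2 / 12.01 = 3.514 mol
n(H2O) = 52.8 / 18.02 = 2.930 mol
For 3.514 mol C, stoichiometry requires (1/1) × 3.514 = 3.514 mol H2O; 2.930 mol is available, so H2O is limiting.
n(H2) = (1/1) × 2.930 = 2.930 mol
V(H2) = nRT/P = 2.930 × 62.36 × 391.15 / 456 = 156.7 L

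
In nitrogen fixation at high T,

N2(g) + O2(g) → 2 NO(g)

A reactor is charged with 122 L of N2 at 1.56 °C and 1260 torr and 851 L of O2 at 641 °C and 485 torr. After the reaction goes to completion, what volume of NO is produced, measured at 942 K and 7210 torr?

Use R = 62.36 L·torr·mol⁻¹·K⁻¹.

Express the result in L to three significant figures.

n(N2) = PV/RT = (1260 × 122) / (62.36 × 274.71) = 8.973 mol
n(O2) = PV/RT = (485 × 851) / (62.36 × 914.15) = 7.240 mol
For 8.973 mol N2, stoichiometry requires (1/1) × 8.973 = 8.973 mol O2; 7.240 mol is available, so O2 is limiting.
n(NO) = (2/1) × 7.240 = 14.48 mol
V(NO) = nRT/P = 14.48 × 62.36 × 942 / 7210 = 118.0 L

118 L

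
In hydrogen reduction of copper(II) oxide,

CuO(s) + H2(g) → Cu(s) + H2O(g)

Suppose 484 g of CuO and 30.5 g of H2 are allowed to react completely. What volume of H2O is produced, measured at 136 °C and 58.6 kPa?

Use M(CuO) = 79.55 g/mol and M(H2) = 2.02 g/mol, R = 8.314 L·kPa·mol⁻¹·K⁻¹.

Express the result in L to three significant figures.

353 L

n(CuO) = 484 / 79.55 = 6.084 mol
n(H2) = 30.5 / 2.02 = 15.10 mol
For 6.084 mol CuO, stoichiometry requires (1/1) × 6.084 = 6.084 mol H2; 15.10 mol is available, so CuO is limiting.
n(H2O) = (1/1) × 6.084 = 6.084 mol
V(H2O) = nRT/P = 6.084 × 8.314 × 409.15 / 58.6 = 353.2 L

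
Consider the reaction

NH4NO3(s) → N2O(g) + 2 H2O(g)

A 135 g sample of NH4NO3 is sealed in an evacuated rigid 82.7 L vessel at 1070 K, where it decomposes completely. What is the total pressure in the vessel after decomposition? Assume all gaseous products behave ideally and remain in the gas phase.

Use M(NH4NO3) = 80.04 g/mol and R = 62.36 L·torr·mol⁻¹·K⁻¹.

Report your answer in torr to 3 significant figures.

4080 torr

n(NH4NO3) = 135 / 80.04 = 1.687 mol
n(gas produced) = (3/1) × 1.687 = 5.061 mol
P = nRT/V = 5.061 × 62.36 × 1070 / 82.7 = 4083 torr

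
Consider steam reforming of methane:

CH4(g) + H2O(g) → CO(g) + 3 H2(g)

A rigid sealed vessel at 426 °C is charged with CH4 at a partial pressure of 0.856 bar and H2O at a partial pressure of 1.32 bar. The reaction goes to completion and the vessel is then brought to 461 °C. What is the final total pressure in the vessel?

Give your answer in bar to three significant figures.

4.08 bar

With V and T fixed, P_i ∝ n_i, so the mole ratios apply directly to partial pressures at 426 °C.
P(H2O) required for 0.856 bar of CH4 = (1/1) × 0.856 = 0.8560 bar; available 1.32 bar, so CH4 is limiting.
P(H2O) remaining = 1.32 − (1/1) × 0.856 = 0.4640 bar
P(gaseous products) = (1+3)/1 × 0.856 = 3.424 bar
P_total at 426 °C = 0.4640 + 3.424 = 3.888 bar
Scaling to 461 °C: P = 3.888 × 734.15/699.15 = 4.083 bar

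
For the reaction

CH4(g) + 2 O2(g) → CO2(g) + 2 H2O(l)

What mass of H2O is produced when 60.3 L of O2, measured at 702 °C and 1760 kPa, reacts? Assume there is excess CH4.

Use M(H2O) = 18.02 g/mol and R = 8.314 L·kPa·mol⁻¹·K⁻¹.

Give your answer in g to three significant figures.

236 g

n(O2) = PV/RT = (1760 × 60.3) / (8.314 × 975.15) = 13.09 mol
n(H2O) = (2/2) × 13.09 = 13.09 mol
m(H2O) = 13.09 × 18.02 = 235.9 g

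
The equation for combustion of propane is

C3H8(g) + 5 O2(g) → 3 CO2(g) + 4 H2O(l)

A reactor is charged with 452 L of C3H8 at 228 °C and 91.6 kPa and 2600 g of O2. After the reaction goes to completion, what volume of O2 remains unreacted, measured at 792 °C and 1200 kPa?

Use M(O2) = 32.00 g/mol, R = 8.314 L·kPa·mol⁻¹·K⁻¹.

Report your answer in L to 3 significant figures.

233 L

n(C3H8) = PV/RT = (91.6 × 452) / (8.314 × 501.15) = 9.937 mol
n(O2) = 2600 / 32.00 = 81.25 mol
For 9.937 mol C3H8, stoichiometry requires (5/1) × 9.937 = 49.68 mol O2; 81.25 mol is available, so C3H8 is limiting.
n(O2) consumed = (5/1) × 9.937 = 49.68 mol; remaining = 81.25 − 49.68 = 31.57 mol
V(O2) = nRT/P = 31.57 × 8.314 × 1065.15 / 1200 = 233.0 L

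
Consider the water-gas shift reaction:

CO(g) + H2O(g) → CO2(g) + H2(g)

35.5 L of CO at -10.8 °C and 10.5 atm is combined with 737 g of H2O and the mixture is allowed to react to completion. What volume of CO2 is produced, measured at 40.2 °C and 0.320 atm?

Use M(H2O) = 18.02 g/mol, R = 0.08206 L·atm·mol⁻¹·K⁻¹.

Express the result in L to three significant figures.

1390 L

n(CO) = PV/RT = (10.5 × 35.5) / (0.08206 × 262.35) = 17.31 mol
n(H2O) = 737 / 18.02 = 40.90 mol
For 17.31 mol CO, stoichiometry requires (1/1) × 17.31 = 17.31 mol H2O; 40.90 mol is available, so CO is limiting.
n(CO2) = (1/1) × 17.31 = 17.31 mol
V(CO2) = nRT/P = 17.31 × 0.08206 × 313.35 / 0.320 = 1391 L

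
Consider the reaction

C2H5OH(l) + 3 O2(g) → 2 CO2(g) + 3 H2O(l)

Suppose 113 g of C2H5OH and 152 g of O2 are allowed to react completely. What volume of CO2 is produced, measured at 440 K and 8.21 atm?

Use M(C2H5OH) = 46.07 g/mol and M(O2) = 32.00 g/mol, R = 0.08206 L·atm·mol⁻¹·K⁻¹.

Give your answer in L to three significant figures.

n(C2H5OH) = 113 / 46.07 = 2.453 mol
n(O2) = 152 / 32.00 = 4.750 mol
For 2.453 mol C2H5OH, stoichiometry requires (3/1) × 2.453 = 7.359 mol O2; 4.750 mol is available, so O2 is limiting.
n(CO2) = (2/3) × 4.750 = 3.167 mol
V(CO2) = nRT/P = 3.167 × 0.08206 × 440 / 8.21 = 13.93 L

13.9 L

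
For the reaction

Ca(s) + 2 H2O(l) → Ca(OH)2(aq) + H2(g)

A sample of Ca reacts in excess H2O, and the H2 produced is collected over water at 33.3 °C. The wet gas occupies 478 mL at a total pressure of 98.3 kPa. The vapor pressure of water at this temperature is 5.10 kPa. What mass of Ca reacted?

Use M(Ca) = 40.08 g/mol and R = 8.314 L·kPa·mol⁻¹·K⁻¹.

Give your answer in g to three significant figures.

P(H2) = 98.3 − 5.10 = 93.20 kPa
n(H2) = PV/RT = (93.20 × 0.4780) / (8.314 × 306.45) = 0.01749 mol
n(Ca) = (1/1) × 0.01749 = 0.01749 mol
m(Ca) = 0.01749 × 40.08 = 0.7010 g

0.701 g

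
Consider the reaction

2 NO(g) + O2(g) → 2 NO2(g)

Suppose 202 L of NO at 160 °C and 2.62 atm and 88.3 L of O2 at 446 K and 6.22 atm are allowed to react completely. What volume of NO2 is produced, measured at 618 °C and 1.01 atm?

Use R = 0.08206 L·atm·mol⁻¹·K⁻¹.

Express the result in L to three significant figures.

1080 L

n(NO) = PV/RT = (2.62 × 202) / (0.08206 × 433.15) = 14.89 mol
n(O2) = PV/RT = (6.22 × 88.3) / (0.08206 × 446) = 15.01 mol
For 14.89 mol NO, stoichiometry requires (1/2) × 14.89 = 7.445 mol O2; 15.01 mol is available, so NO is limiting.
n(NO2) = (2/2) × 14.89 = 14.89 mol
V(NO2) = nRT/P = 14.89 × 0.08206 × 891.15 / 1.01 = 1078 L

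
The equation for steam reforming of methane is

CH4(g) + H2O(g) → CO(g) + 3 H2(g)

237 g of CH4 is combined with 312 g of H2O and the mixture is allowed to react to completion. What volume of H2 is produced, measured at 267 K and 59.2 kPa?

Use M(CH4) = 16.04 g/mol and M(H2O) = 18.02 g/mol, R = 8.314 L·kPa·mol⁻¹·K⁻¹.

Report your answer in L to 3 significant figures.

n(CH4) = 237 / 16.04 = 14.78 mol
n(H2O) = 312 / 18.02 = 17.31 mol
For 14.78 mol CH4, stoichiometry requires (1/1) × 14.78 = 14.78 mol H2O; 17.31 mol is available, so CH4 is limiting.
n(H2) = (3/1) × 14.78 = 44.34 mol
V(H2) = nRT/P = 44.34 × 8.314 × 267 / 59.2 = 1663 L

1660 L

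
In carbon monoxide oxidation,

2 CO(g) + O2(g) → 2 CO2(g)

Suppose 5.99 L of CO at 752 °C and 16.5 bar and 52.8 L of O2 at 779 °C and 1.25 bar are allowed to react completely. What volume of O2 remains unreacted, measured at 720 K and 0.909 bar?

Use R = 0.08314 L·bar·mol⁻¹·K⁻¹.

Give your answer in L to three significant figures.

n(CO) = PV/RT = (16.5 × 5.99) / (0.08314 × 1025.15) = 1.160 mol
n(O2) = PV/RT = (1.25 × 52.8) / (0.08314 × 1052.15) = 0.7545 mol
For 1.160 mol CO, stoichiometry requires (1/2) × 1.160 = 0.5800 mol O2; 0.7545 mol is available, so CO is limiting.
n(O2) consumed = (1/2) × 1.160 = 0.5800 mol; remaining = 0.7545 − 0.5800 = 0.1745 mol
V(O2) = nRT/P = 0.1745 × 0.08314 × 720 / 0.909 = 11.49 L

11.5 L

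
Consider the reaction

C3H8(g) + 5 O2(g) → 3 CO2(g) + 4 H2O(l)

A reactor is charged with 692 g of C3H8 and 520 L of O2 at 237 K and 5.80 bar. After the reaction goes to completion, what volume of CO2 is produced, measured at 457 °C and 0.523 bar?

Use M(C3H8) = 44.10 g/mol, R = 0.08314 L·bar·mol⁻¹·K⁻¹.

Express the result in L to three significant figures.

5460 L

n(C3H8) = 692 / 44.10 = 15.69 mol
n(O2) = PV/RT = (5.80 × 520) / (0.08314 × 237) = 153.1 mol
For 15.69 mol C3H8, stoichiometry requires (5/1) × 15.69 = 78.45 mol O2; 153.1 mol is available, so C3H8 is limiting.
n(CO2) = (3/1) × 15.69 = 47.07 mol
V(CO2) = nRT/P = 47.07 × 0.08314 × 730.15 / 0.523 = 5463 L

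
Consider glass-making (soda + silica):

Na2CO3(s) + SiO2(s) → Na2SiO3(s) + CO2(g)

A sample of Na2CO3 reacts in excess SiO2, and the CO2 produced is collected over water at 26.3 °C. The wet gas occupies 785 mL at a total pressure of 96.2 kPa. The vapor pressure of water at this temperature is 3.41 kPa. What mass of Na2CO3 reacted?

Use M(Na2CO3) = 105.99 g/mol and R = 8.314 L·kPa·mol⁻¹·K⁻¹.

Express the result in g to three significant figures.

P(CO2) = 96.2 − 3.41 = 92.79 kPa
n(CO2) = PV/RT = (92.79 × 0.7850) / (8.314 × 299.45) = 0.02926 mol
n(Na2CO3) = (1/1) × 0.02926 = 0.02926 mol
m(Na2CO3) = 0.02926 × 105.99 = 3.101 g

3.10 g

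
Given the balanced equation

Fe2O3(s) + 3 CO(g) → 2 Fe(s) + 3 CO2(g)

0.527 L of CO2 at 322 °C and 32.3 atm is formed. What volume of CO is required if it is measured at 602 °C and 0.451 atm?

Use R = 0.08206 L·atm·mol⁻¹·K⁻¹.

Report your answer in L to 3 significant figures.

n(CO2) = PV/RT = (32.3 × 0.527) / (0.08206 × 595.15) = 0.3485 mol
n(CO) = (3/3) × 0.3485 = 0.3485 mol
V = nRT/P = 0.3485 × 0.08206 × 875.15 / 0.451 = 55.49 L

55.5 L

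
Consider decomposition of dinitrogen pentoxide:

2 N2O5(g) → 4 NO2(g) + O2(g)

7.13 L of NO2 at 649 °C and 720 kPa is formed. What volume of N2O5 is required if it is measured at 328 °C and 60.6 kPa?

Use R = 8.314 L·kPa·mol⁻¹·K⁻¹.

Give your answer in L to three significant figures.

n(NO2) = PV/RT = (720 × 7.13) / (8.314 × 922.15) = 0.6696 mol
n(N2O5) = (2/4) × 0.6696 = 0.3348 mol
V = nRT/P = 0.3348 × 8.314 × 601.15 / 60.6 = 27.61 L

27.6 L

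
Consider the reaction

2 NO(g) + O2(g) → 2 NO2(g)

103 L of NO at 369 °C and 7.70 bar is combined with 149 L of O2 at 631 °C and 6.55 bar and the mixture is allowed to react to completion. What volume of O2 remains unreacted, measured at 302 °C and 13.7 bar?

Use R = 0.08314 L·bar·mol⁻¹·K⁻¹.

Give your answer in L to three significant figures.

19.4 L

n(NO) = PV/RT = (7.70 × 103) / (0.08314 × 642.15) = 14.86 mol
n(O2) = PV/RT = (6.55 × 149) / (0.08314 × 904.15) = 12.98 mol
For 14.86 mol NO, stoichiometry requires (1/2) × 14.86 = 7.430 mol O2; 12.98 mol is available, so NO is limiting.
n(O2) consumed = (1/2) × 14.86 = 7.430 mol; remaining = 12.98 − 7.430 = 5.550 mol
V(O2) = nRT/P = 5.550 × 0.08314 × 575.15 / 13.7 = 19.37 L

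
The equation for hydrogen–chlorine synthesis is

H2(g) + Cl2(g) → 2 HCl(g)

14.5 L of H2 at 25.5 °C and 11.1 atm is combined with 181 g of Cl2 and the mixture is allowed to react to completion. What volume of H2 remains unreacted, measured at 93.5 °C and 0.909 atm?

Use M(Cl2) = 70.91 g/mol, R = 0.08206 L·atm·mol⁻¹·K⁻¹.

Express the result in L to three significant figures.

n(H2) = PV/RT = (11.1 × 14.5) / (0.08206 × 298.65) = 6.567 mol
n(Cl2) = 181 / 70.91 = 2.553 mol
For 6.567 mol H2, stoichiometry requires (1/1) × 6.567 = 6.567 mol Cl2; 2.553 mol is available, so Cl2 is limiting.
n(H2) consumed = (1/1) × 2.553 = 2.553 mol; remaining = 6.567 − 2.553 = 4.014 mol
V(H2) = nRT/P = 4.014 × 0.08206 × 366.65 / 0.909 = 132.9 L

133 L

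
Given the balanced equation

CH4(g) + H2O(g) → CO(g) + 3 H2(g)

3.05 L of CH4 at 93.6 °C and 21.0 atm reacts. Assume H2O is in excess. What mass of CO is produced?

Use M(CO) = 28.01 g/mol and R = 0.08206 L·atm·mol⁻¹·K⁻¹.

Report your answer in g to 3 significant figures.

59.6 g

n(CH4) = PV/RT = (21.0 × 3.05) / (0.08206 × 366.75) = 2.128 mol
n(CO) = (1/1) × 2.128 = 2.128 mol
m(CO) = 2.128 × 28.01 = 59.61 g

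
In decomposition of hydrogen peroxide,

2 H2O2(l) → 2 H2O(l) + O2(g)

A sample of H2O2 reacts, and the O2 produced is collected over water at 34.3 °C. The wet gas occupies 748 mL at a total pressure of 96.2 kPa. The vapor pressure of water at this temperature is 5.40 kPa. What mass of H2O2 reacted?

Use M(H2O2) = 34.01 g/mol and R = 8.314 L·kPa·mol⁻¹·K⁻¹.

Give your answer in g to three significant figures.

P(O2) = 96.2 − 5.40 = 90.80 kPa
n(O2) = PV/RT = (90.80 × 0.7480) / (8.314 × 307.45) = 0.02657 mol
n(H2O2) = (2/1) × 0.02657 = 0.05314 mol
m(H2O2) = 0.05314 × 34.01 = 1.807 g

1.81 g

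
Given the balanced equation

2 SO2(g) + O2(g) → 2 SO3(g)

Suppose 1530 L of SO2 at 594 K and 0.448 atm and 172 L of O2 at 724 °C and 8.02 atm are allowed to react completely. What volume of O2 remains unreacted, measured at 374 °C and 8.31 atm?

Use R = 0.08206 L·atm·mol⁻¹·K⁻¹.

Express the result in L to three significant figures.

62.8 L

n(SO2) = PV/RT = (0.448 × 1530) / (0.08206 × 594) = 14.06 mol
n(O2) = PV/RT = (8.02 × 172) / (0.08206 × 997.15) = 16.86 mol
For 14.06 mol SO2, stoichiometry requires (1/2) × 14.06 = 7.030 mol O2; 16.86 mol is available, so SO2 is limiting.
n(O2) consumed = (1/2) × 14.06 = 7.030 mol; remaining = 16.86 − 7.030 = 9.830 mol
V(O2) = nRT/P = 9.830 × 0.08206 × 647.15 / 8.31 = 62.82 L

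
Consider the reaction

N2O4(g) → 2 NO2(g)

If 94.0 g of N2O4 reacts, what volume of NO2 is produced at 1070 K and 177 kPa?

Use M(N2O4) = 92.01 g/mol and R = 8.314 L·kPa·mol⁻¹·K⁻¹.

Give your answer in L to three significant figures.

n(N2O4) = 94.00 / 92.01 = 1.022 mol
n(NO2) = (2/1) × 1.022 = 2.044 mol
V = nRT/P = 2.044 × 8.314 × 1070 / 177 = 102.7 L

103 L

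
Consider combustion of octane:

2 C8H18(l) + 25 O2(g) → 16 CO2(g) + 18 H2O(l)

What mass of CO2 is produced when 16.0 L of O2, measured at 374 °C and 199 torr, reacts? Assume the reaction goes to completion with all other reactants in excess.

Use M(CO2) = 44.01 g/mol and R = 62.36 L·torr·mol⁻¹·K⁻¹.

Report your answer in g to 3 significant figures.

n(O2) = PV/RT = (199 × 16.0) / (62.36 × 647.15) = 0.07890 mol
n(CO2) = (16/25) × 0.07890 = 0.05050 mol
m(CO2) = 0.05050 × 44.01 = 2.223 g

2.22 g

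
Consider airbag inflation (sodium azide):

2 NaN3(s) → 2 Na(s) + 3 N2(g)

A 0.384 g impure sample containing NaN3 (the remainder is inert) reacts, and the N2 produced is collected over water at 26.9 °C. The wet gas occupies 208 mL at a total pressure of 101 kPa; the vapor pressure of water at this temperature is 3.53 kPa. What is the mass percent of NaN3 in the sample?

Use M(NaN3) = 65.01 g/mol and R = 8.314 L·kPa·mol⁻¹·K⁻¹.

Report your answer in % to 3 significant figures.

P(N2) = 101 − 3.53 = 97.47 kPa
n(N2) = PV/RT = (97.47 × 0.2080) / (8.314 × 300.05) = 0.008127 mol
n(NaN3) = (2/3) × 0.008127 = 0.005418 mol
m(NaN3) = 0.005418 × 65.01 = 0.3522 g
%NaN3 = 0.3522 / 0.384 × 100 = 91.72%

91.7 %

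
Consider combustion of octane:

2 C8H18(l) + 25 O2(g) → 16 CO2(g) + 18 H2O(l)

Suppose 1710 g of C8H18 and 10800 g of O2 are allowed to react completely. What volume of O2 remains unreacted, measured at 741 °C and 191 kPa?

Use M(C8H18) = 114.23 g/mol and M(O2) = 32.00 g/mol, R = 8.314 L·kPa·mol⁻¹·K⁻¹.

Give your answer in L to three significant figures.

n(C8H18) = 1710 / 114.23 = 14.97 mol
n(O2) = 10800 / 32.00 = 337.5 mol
For 14.97 mol C8H18, stoichiometry requires (25/2) × 14.97 = 187.1 mol O2; 337.5 mol is available, so C8H18 is limiting.
n(O2) consumed = (25/2) × 14.97 = 187.1 mol; remaining = 337.5 − 187.1 = 150.4 mol
V(O2) = nRT/P = 150.4 × 8.314 × 1014.15 / 191 = 6639 L

6640 L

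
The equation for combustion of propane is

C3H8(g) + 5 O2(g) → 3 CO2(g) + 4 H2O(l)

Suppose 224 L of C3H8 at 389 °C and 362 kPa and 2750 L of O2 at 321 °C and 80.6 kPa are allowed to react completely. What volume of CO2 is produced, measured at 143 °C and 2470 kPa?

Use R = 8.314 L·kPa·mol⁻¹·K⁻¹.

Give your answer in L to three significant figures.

37.7 L

n(C3H8) = PV/RT = (362 × 224) / (8.314 × 662.15) = 14.73 mol
n(O2) = PV/RT = (80.6 × 2750) / (8.314 × 594.15) = 44.87 mol
For 14.73 mol C3H8, stoichiometry requires (5/1) × 14.73 = 73.65 mol O2; 44.87 mol is available, so O2 is limiting.
n(CO2) = (3/5) × 44.87 = 26.92 mol
V(CO2) = nRT/P = 26.92 × 8.314 × 416.15 / 2470 = 37.71 L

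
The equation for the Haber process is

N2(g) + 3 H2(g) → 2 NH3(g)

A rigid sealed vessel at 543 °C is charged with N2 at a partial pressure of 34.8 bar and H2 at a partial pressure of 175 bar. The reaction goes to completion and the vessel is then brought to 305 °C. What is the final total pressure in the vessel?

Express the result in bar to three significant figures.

99.3 bar

With V and T fixed, P_i ∝ n_i, so the mole ratios apply directly to partial pressures at 543 °C.
P(H2) required for 34.8 bar of N2 = (3/1) × 34.8 = 104.4 bar; available 175 bar, so N2 is limiting.
P(H2) remaining = 175 − (3/1) × 34.8 = 70.60 bar
P(gaseous products) = (2)/1 × 34.8 = 69.60 bar
P_total at 543 °C = 70.60 + 69.60 = 140.2 bar
Scaling to 305 °C: P = 140.2 × 578.15/816.15 = 99.32 bar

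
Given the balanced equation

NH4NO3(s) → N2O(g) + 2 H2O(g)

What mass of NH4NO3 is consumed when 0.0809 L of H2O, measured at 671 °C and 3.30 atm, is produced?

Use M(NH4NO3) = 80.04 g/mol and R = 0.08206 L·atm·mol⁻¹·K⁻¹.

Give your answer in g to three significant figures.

0.138 g

n(H2O) = PV/RT = (3.30 × 0.0809) / (0.08206 × 944.15) = 0.003446 mol
n(NH4NO3) = (1/2) × 0.003446 = 0.001723 mol
m(NH4NO3) = 0.001723 × 80.04 = 0.1379 g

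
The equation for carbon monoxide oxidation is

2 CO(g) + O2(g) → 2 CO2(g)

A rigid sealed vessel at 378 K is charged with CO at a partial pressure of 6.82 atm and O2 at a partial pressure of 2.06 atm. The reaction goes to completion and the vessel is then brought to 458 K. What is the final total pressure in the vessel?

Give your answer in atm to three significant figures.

8.26 atm

With V and T fixed, P_i ∝ n_i, so the mole ratios apply directly to partial pressures at 378 K.
P(O2) required for 6.82 atm of CO = (1/2) × 6.82 = 3.410 atm; available 2.06 atm, so O2 is limiting.
P(CO) remaining = 6.82 − (2/1) × 2.06 = 2.700 atm
P(gaseous products) = (2)/1 × 2.06 = 4.120 atm
P_total at 378 K = 2.700 + 4.120 = 6.820 atm
Scaling to 458 K: P = 6.820 × 458/378 = 8.263 atm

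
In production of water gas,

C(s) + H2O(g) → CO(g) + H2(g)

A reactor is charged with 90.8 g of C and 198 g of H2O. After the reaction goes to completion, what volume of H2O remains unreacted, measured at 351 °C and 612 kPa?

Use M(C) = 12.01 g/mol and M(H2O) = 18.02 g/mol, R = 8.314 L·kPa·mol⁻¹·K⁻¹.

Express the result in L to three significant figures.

29.1 L

n(C) = 90.8 / 12.01 = 7.560 mol
n(H2O) = 198 / 18.02 = 10.99 mol
For 7.560 mol C, stoichiometry requires (1/1) × 7.560 = 7.560 mol H2O; 10.99 mol is available, so C is limiting.
n(H2O) consumed = (1/1) × 7.560 = 7.560 mol; remaining = 10.99 − 7.560 = 3.430 mol
V(H2O) = nRT/P = 3.430 × 8.314 × 624.15 / 612 = 29.08 L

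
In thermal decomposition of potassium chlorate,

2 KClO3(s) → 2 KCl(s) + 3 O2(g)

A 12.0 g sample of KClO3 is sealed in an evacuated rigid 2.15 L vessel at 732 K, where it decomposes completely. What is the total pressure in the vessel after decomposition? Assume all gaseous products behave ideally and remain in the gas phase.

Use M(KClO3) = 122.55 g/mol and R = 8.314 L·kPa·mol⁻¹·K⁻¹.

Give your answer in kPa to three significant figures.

n(KClO3) = 12.0 / 122.55 = 0.09792 mol
n(gas produced) = (3/2) × 0.09792 = 0.1469 mol
P = nRT/V = 0.1469 × 8.314 × 732 / 2.15 = 415.8 kPa

416 kPa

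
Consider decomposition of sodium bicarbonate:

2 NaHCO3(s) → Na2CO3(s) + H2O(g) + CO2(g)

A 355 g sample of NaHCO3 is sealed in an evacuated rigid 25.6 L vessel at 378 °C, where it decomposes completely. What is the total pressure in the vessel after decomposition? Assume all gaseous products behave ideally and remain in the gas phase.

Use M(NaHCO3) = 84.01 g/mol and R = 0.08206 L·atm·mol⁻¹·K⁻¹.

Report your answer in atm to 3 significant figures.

8.82 atm

n(NaHCO3) = 355 / 84.01 = 4.226 mol
n(gas produced) = (2/2) × 4.226 = 4.226 mol
P = nRT/V = 4.226 × 0.08206 × 651.15 / 25.6 = 8.821 atm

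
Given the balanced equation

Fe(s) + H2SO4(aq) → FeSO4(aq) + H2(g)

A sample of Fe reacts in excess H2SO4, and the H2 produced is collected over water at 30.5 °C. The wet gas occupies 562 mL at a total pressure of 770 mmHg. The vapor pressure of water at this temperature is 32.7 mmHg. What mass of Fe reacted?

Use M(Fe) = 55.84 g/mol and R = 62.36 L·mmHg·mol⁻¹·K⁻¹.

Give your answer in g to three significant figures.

P(H2) = 770 − 32.7 = 737.3 mmHg
n(H2) = PV/RT = (737.3 × 0.5620) / (62.36 × 303.65) = 0.02188 mol
n(Fe) = (1/1) × 0.02188 = 0.02188 mol
m(Fe) = 0.02188 × 55.84 = 1.222 g

1.22 g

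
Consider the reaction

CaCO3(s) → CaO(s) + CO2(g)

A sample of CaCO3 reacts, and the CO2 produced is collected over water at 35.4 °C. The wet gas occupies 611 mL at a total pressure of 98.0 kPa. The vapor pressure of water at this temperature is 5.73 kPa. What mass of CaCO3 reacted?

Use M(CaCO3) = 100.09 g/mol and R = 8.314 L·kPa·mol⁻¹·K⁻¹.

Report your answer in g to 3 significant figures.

P(CO2) = 98.0 − 5.73 = 92.27 kPa
n(CO2) = PV/RT = (92.27 × 0.6110) / (8.314 × 308.55) = 0.02198 mol
n(CaCO3) = (1/1) × 0.02198 = 0.02198 mol
m(CaCO3) = 0.02198 × 100.09 = 2.200 g

2.20 g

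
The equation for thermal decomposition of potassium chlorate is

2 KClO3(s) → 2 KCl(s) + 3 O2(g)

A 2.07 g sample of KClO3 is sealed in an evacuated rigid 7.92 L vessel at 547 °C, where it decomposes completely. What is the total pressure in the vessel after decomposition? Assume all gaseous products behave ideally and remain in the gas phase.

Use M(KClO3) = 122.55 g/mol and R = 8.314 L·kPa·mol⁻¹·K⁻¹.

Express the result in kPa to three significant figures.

21.8 kPa

n(KClO3) = 2.07 / 122.55 = 0.01689 mol
n(gas produced) = (3/2) × 0.01689 = 0.02533 mol
P = nRT/V = 0.02533 × 8.314 × 820.15 / 7.92 = 21.81 kPa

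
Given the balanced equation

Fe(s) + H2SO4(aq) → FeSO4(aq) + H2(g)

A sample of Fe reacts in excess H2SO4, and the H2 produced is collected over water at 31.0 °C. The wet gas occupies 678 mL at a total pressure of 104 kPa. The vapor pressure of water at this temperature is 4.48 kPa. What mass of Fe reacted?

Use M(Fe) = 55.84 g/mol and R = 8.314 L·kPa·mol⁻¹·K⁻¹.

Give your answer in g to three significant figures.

P(H2) = 104 − 4.48 = 99.52 kPa
n(H2) = PV/RT = (99.52 × 0.6780) / (8.314 × 304.15) = 0.02668 mol
n(Fe) = (1/1) × 0.02668 = 0.02668 mol
m(Fe) = 0.02668 × 55.84 = 1.490 g

1.49 g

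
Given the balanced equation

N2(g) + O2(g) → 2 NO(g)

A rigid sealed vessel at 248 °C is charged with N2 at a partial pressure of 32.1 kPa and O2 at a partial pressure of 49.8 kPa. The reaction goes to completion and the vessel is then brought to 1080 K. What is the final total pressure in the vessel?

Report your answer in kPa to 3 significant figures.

With V and T fixed, P_i ∝ n_i, so the mole ratios apply directly to partial pressures at 248 °C.
P(O2) required for 32.1 kPa of N2 = (1/1) × 32.1 = 32.10 kPa; available 49.8 kPa, so N2 is limiting.
P(O2) remaining = 49.8 − (1/1) × 32.1 = 17.70 kPa
P(gaseous products) = (2)/1 × 32.1 = 64.20 kPa
P_total at 248 °C = 17.70 + 64.20 = 81.90 kPa
Scaling to 1080 K: P = 81.90 × 1080/521.15 = 169.7 kPa

170 kPa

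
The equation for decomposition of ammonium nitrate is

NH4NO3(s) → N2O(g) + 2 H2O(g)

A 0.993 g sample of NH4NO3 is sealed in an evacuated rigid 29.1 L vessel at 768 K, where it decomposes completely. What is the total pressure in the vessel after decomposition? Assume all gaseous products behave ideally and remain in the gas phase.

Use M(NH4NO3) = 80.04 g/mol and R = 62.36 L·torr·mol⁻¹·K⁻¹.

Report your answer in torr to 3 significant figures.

n(NH4NO3) = 0.993 / 80.04 = 0.01241 mol
n(gas produced) = (3/1) × 0.01241 = 0.03723 mol
P = nRT/V = 0.03723 × 62.36 × 768 / 29.1 = 61.27 torr

61.3 torr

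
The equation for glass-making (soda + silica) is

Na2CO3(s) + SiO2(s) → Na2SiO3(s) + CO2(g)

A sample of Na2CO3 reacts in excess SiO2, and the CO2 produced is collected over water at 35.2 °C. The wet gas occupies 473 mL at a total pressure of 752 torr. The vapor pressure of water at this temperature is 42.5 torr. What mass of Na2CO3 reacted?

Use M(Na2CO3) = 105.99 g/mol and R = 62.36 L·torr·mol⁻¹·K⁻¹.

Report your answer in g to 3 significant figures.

1.85 g

P(CO2) = 752 − 42.5 = 709.5 torr
n(CO2) = PV/RT = (709.5 × 0.4730) / (62.36 × 308.35) = 0.01745 mol
n(Na2CO3) = (1/1) × 0.01745 = 0.01745 mol
m(Na2CO3) = 0.01745 × 105.99 = 1.850 g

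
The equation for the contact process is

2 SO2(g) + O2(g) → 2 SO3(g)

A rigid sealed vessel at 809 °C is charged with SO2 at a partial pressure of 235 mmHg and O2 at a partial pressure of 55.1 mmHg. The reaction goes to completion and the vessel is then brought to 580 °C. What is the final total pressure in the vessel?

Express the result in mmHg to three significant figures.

185 mmHg

With V and T fixed, P_i ∝ n_i, so the mole ratios apply directly to partial pressures at 809 °C.
P(O2) required for 235 mmHg of SO2 = (1/2) × 235 = 117.5 mmHg; available 55.1 mmHg, so O2 is limiting.
P(SO2) remaining = 235 − (2/1) × 55.1 = 124.8 mmHg
P(gaseous products) = (2)/1 × 55.1 = 110.2 mmHg
P_total at 809 °C = 124.8 + 110.2 = 235.0 mmHg
Scaling to 580 °C: P = 235.0 × 853.15/1082.15 = 185.3 mmHg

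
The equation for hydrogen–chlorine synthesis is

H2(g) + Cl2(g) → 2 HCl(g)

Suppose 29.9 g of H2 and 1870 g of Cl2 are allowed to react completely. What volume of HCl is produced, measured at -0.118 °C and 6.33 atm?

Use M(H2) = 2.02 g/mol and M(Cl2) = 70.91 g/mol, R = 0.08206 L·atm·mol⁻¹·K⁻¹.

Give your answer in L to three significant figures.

105 L

n(H2) = 29.9 / 2.02 = 14.80 mol
n(Cl2) = 1870 / 70.91 = 26.37 mol
For 14.80 mol H2, stoichiometry requires (1/1) × 14.80 = 14.80 mol Cl2; 26.37 mol is available, so H2 is limiting.
n(HCl) = (2/1) × 14.80 = 29.60 mol
V(HCl) = nRT/P = 29.60 × 0.08206 × 273.032 / 6.33 = 104.8 L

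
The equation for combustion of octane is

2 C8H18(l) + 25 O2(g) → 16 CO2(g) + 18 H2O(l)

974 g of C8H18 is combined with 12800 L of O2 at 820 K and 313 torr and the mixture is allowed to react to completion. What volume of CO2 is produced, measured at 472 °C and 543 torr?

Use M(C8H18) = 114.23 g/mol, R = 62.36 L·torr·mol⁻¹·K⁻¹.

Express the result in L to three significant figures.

n(C8H18) = 974 / 114.23 = 8.527 mol
n(O2) = PV/RT = (313 × 12800) / (62.36 × 820) = 78.35 mol
For 8.527 mol C8H18, stoichiometry requires (25/2) × 8.527 = 106.6 mol O2; 78.35 mol is available, so O2 is limiting.
n(CO2) = (16/25) × 78.35 = 50.14 mol
V(CO2) = nRT/P = 50.14 × 62.36 × 745.15 / 543 = 4291 L

4290 L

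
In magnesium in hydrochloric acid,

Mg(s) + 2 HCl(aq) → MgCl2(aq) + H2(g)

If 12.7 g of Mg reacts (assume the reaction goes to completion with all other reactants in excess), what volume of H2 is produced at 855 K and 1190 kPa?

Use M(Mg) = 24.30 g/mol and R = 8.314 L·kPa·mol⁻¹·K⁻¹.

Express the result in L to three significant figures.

3.12 L

n(Mg) = 12.70 / 24.30 = 0.5226 mol
n(H2) = (1/1) × 0.5226 = 0.5226 mol
V = nRT/P = 0.5226 × 8.314 × 855 / 1190 = 3.122 L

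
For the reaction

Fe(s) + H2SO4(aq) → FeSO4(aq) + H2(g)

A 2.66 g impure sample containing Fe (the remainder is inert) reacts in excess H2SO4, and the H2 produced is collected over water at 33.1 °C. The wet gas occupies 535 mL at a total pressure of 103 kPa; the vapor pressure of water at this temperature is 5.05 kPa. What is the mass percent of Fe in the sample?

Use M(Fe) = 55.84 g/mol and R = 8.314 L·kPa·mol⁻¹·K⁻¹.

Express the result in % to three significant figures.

43.2 %

P(H2) = 103 − 5.05 = 97.95 kPa
n(H2) = PV/RT = (97.95 × 0.5350) / (8.314 × 306.25) = 0.02058 mol
n(Fe) = (1/1) × 0.02058 = 0.02058 mol
m(Fe) = 0.02058 × 55.84 = 1.149 g
%Fe = 1.149 / 2.66 × 100 = 43.20%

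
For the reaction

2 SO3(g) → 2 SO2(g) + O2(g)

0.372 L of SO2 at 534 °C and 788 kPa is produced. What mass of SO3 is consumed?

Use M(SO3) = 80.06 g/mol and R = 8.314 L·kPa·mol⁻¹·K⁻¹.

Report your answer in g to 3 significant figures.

3.50 g

n(SO2) = PV/RT = (788 × 0.372) / (8.314 × 807.15) = 0.04368 mol
n(SO3) = (2/2) × 0.04368 = 0.04368 mol
m(SO3) = 0.04368 × 80.06 = 3.497 g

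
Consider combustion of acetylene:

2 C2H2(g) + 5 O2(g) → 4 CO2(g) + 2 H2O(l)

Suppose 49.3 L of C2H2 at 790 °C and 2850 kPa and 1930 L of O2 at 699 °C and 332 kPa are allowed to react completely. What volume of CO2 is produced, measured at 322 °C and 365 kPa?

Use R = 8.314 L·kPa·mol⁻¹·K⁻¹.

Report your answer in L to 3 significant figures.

n(C2H2) = PV/RT = (2850 × 49.3) / (8.314 × 1063.15) = 15.90 mol
n(O2) = PV/RT = (332 × 1930) / (8.314 × 972.15) = 79.28 mol
For 15.90 mol C2H2, stoichiometry requires (5/2) × 15.90 = 39.75 mol O2; 79.28 mol is available, so C2H2 is limiting.
n(CO2) = (4/2) × 15.90 = 31.80 mol
V(CO2) = nRT/P = 31.80 × 8.314 × 595.15 / 365 = 431.1 L

431 L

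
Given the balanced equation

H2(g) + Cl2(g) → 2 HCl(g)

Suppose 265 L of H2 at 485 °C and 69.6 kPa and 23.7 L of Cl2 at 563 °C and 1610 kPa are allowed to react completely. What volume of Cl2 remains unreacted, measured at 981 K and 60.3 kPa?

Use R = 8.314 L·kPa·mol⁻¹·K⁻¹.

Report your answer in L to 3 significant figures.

n(H2) = PV/RT = (69.6 × 265) / (8.314 × 758.15) = 2.926 mol
n(Cl2) = PV/RT = (1610 × 23.7) / (8.314 × 836.15) = 5.489 mol
For 2.926 mol H2, stoichiometry requires (1/1) × 2.926 = 2.926 mol Cl2; 5.489 mol is available, so H2 is limiting.
n(Cl2) consumed = (1/1) × 2.926 = 2.926 mol; remaining = 5.489 − 2.926 = 2.563 mol
V(Cl2) = nRT/P = 2.563 × 8.314 × 981 / 60.3 = 346.7 L

347 L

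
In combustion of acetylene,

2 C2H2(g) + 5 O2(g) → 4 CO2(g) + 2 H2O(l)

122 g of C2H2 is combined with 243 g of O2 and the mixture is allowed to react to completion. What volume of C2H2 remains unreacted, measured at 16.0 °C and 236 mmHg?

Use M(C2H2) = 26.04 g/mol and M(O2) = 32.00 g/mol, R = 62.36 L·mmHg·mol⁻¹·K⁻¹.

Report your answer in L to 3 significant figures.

126 L

n(C2H2) = 122 / 26.04 = 4.685 mol
n(O2) = 243 / 32.00 = 7.594 mol
For 4.685 mol C2H2, stoichiometry requires (5/2) × 4.685 = 11.71 mol O2; 7.594 mol is available, so O2 is limiting.
n(C2H2) consumed = (2/5) × 7.594 = 3.038 mol; remaining = 4.685 − 3.038 = 1.647 mol
V(C2H2) = nRT/P = 1.647 × 62.36 × 289.15 / 236 = 125.8 L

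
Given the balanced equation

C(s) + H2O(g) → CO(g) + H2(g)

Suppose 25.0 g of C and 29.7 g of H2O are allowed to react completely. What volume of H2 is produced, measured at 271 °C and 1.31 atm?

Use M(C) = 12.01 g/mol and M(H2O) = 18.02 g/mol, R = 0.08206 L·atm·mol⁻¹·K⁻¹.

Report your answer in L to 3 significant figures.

56.2 L

n(C) = 25.0 / 12.01 = 2.082 mol
n(H2O) = 29.7 / 18.02 = 1.648 mol
For 2.082 mol C, stoichiometry requires (1/1) × 2.082 = 2.082 mol H2O; 1.648 mol is available, so H2O is limiting.
n(H2) = (1/1) × 1.648 = 1.648 mol
V(H2) = nRT/P = 1.648 × 0.08206 × 544.15 / 1.31 = 56.17 L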